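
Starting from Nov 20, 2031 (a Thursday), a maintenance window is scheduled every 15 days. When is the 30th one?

Jan 28, 2033

The 30th occurrence is 29 intervals after the first: 29 × 15 = 435 days after Nov 20, 2031.
Nov has 30 days — 10 days to the end of Nov leaves 425.
From end of Nov to end of 2031 is 31 days (394 left).
2032 has 366 days (28 left).
28 days into Jan → Jan 28, 2033.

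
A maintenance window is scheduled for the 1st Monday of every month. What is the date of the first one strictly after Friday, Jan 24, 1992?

Feb 3, 1992

Jan 1992 starts on a Wednesday, so its 1st Monday is Jan 6, 1992 (5 days in).
That is not after Jan 24, 1992, so look at Feb 1992.
Feb 1992 starts on a Saturday, so its 1st Monday is Feb 3, 1992 (2 days in).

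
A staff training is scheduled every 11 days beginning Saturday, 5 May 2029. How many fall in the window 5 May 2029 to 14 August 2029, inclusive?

Occurrences land 11·i days after 5 May 2029 for i = 0, 1, 2, …
The window opens on the start date, so the first occurrence inside is #1 on 5 May 2029.
14 August 2029 is 101 days after the start; 101 ÷ 11 = 9 remainder 2. Last occurrence in the window: #10 on 12 August 2029.
Occurrences #1 through #10: 10 in total.

10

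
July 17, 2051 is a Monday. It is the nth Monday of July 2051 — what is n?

3rd

Day 17 falls in week ⌈17/7⌉ of the month.
Days 1–7 hold the 1st Monday, 8–14 the 2nd, 15–21 the 3rd, 22–28 the 4th, 29–31 the 5th.
17 is in the range for the 3rd.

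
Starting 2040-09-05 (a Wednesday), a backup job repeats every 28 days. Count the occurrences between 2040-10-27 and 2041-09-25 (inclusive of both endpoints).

Occurrences land 28·i days after 2040-09-05 for i = 0, 1, 2, …
2040-10-27 is 52 days after the start; 52 ÷ 28 = 1 remainder 24; since the remainder is 24, round up to i = 2. First occurrence in the window: #3 on 2040-10-31 (2×28 = 56 days in).
2041-09-25 is 385 days after the start; 385 ÷ 28 = 13 remainder 21. Last occurrence in the window: #14 on 2041-09-04.
Occurrences #3 through #14: 12 in total.

12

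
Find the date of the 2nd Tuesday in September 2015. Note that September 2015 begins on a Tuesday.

September 2015 begins on a Tuesday, so the first Tuesday is September 1.
The 2nd Tuesday is 1 weeks later: 1 + 7 = 8.

September 8, 2015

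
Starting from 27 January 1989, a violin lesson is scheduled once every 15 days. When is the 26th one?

The 26th occurrence is 25 intervals after the first: 25 × 15 = 375 days after 27 January 1989.
January has 31 days — 4 days to the end of January leaves 371.
February has 28 days (343 left).
March has 31 days (312 left).
April has 30 days (282 left).
May has 31 days (251 left).
June has 30 days (221 left).
July has 31 days (190 left).
August has 31 days (159 left).
September has 30 days (129 left).
October has 31 days (98 left).
November has 30 days (68 left).
December has 31 days (37 left).
January has 31 days (6 left).
6 days into February → 6 February 1990.

6 February 1990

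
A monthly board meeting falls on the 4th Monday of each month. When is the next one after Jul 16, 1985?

Jul 22, 1985

Jul 1985 starts on a Monday; its first Monday is the 1st, so the 4th Monday is the 22nd — Jul 22, 1985.
Jul 22, 1985 is after Jul 16, 1985, so that is the next one.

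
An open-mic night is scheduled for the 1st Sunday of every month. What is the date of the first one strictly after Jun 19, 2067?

Jun 2067 starts on a Wednesday, so its 1st Sunday is Jun 5, 2067 (4 days in).
That is not after Jun 19, 2067, so look at Jul 2067.
Jul 2067 starts on a Friday, so its 1st Sunday is Jul 3, 2067 (2 days in).

Jul 3, 2067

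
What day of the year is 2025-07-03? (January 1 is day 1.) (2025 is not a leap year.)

184

Days in months before July: 31 + 28 + 31 + 30 + 31 + 30 = 181.
Plus 3 days into July → day 184.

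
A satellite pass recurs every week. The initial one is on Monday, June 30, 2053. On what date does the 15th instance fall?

The 15th occurrence is 14 intervals after the first: 14 × 7 = 98 days after June 30, 2053.
June has 30 days — 0 days to the end of June leaves 98.
July has 31 days (67 left).
August has 31 days (36 left).
September has 30 days (6 left).
6 days into October → October 6, 2053.

October 6, 2053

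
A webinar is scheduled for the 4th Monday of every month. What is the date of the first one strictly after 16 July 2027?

July 2027 starts on a Thursday; its first Monday is the 5th, so the 4th Monday is the 26th — 26 July 2027.
26 July 2027 is after 16 July 2027, so that is the next one.

26 July 2027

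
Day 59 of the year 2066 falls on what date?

28 February 2066

January has 31 days (59 − 31 = 28 remain).
28 into February → February 28.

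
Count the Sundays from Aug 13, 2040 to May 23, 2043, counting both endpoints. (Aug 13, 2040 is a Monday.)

144

Aug 13, 2040 is a Monday; the first Sunday on or after it is Aug 19, 2040 (6 days later).
From Aug 19, 2040 to May 23, 2043: 134 + 365 + 365 + 143 = 1007 days (rest of 2040, 2041, 2042, to May 23, 2043 in 2043).
1007 ÷ 7 = 143 full weeks with remainder 6, so 143 more Sundays after the first → 144.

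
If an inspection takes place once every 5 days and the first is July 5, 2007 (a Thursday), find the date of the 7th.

The 7th occurrence is 6 intervals after the first: 6 × 5 = 30 days after July 5, 2007.
July has 31 days — 26 days to the end of July leaves 4.
4 days into August → August 4, 2007.

August 4, 2007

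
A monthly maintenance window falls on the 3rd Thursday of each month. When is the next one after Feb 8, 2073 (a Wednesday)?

Feb 2073 starts on a Wednesday; its first Thursday is the 2nd, so the 3rd Thursday is the 16th — Feb 16, 2073.
Feb 16, 2073 is after Feb 8, 2073, so that is the next one.

Feb 16, 2073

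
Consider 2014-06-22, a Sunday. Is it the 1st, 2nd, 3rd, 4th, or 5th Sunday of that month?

4th

Day 22 falls in week ⌈22/7⌉ of the month.
Days 1–7 hold the 1st Sunday, 8–14 the 2nd, 15–21 the 3rd, 22–28 the 4th, 29–31 the 5th.
22 is in the range for the 4th.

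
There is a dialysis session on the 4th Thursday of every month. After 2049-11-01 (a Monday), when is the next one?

2049-11-25

November 2049 starts on a Monday; its first Thursday is the 4th, so the 4th Thursday is the 25th — 2049-11-25.
2049-11-25 is after 2049-11-01, so that is the next one.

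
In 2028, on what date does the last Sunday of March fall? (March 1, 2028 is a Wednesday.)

March 2028 begins on a Wednesday, so the first Sunday is March 5 (4 days later).
March 2028 has 31 days. Adding weeks: 5, 12, 19, 26 — the last one ≤ 31 is the 26th.

2028-03-26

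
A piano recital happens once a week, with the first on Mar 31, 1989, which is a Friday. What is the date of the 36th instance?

Dec 1, 1989

The 36th occurrence is 35 intervals after the first: 35 × 7 = 245 days after Mar 31, 1989.
Mar has 31 days — 0 days to the end of Mar leaves 245.
Apr has 30 days (215 left).
May has 31 days (184 left).
Jun has 30 days (154 left).
Jul has 31 days (123 left).
Aug has 31 days (92 left).
Sep has 30 days (62 left).
Oct has 31 days (31 left).
Nov has 30 days (1 left).
1 day into Dec → Dec 1, 1989.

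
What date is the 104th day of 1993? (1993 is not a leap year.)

January has 31 days (104 − 31 = 73 remain).
February has 28 days (73 − 28 = 45 remain).
March has 31 days (45 − 31 = 14 remain).
14 into April → April 14.

1993-04-14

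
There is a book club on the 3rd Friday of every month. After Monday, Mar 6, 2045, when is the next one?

Mar 2045 starts on a Wednesday; its first Friday is the 3rd, so the 3rd Friday is the 17th — Mar 17, 2045.
Mar 17, 2045 is after Mar 6, 2045, so that is the next one.

Mar 17, 2045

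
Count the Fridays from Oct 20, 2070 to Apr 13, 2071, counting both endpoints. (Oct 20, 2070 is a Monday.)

25

Oct 20, 2070 is a Monday; the first Friday on or after it is Oct 24, 2070 (4 days later).
From Oct 24, 2070 to Apr 13, 2071: 7 + 30 + 31 + 31 + 28 + 31 + 13 = 171 days (rest of Oct, Nov, Dec, Jan, Feb, Mar, Apr).
171 ÷ 7 = 24 full weeks with remainder 3, so 24 more Fridays after the first → 25.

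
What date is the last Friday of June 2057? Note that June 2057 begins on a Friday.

June 2057 begins on a Friday, so the first Friday is June 1.
June 2057 has 30 days. Adding weeks: 1, 8, 15, 22, 29 — the last one ≤ 30 is the 29th.

2057-06-29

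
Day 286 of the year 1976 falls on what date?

Jan has 31 days (286 − 31 = 255 remain).
Feb has 29 days (255 − 29 = 226 remain).
Mar has 31 days (226 − 31 = 195 remain).
Apr has 30 days (195 − 30 = 165 remain).
May has 31 days (165 − 31 = 134 remain).
Jun has 30 days (134 − 30 = 104 remain).
Jul has 31 days (104 − 31 = 73 remain).
Aug has 31 days (73 − 31 = 42 remain).
Sep has 30 days (42 − 30 = 12 remain).
12 into Oct → Oct 12.

Oct 12, 1976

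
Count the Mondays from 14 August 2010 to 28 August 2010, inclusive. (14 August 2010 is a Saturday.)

2

14 August 2010 is a Saturday; the first Monday on or after it is 16 August 2010 (2 days later).
From 16 August 2010 to 28 August 2010 is 28 − 16 = 12 days.
12 ÷ 7 = 1 full weeks with remainder 5, so 1 more Mondays after the first → 2.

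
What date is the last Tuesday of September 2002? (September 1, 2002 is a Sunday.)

September 2002 begins on a Sunday, so the first Tuesday is September 3 (2 days later).
September 2002 has 30 days. Adding weeks: 3, 10, 17, 24 — the last one ≤ 30 is the 24th.

September 24, 2002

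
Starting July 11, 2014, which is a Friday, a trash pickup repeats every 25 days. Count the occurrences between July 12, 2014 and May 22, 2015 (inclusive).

Occurrences land 25·i days after July 11, 2014 for i = 0, 1, 2, …
July 12, 2014 is 1 day after the start; 1 ÷ 25 = 0 remainder 1; since the remainder is 1, round up to i = 1. First occurrence in the window: #2 on August 5, 2014 (1×25 = 25 days in).
May 22, 2015 is 315 days after the start; 315 ÷ 25 = 12 remainder 15. Last occurrence in the window: #13 on May 7, 2015.
Occurrences #2 through #13: 12 in total.

12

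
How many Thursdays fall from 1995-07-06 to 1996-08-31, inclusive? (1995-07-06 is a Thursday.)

61

1995-07-06 is a Thursday; the first Thursday on or after it is 1995-07-06.
From 1995-07-06 to 1996-08-31: 178 + 244 = 422 days (rest of 1995, to 1996-08-31 in 1996).
422 ÷ 7 = 60 full weeks with remainder 2, so 60 more Thursdays after the first → 61.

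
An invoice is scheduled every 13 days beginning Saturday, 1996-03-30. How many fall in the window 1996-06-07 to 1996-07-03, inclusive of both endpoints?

2

Occurrences land 13·i days after 1996-03-30 for i = 0, 1, 2, …
1996-06-07 is 69 days after the start; 69 ÷ 13 = 5 remainder 4; since the remainder is 4, round up to i = 6. First occurrence in the window: #7 on 1996-06-16 (6×13 = 78 days in).
1996-07-03 is 95 days after the start; 95 ÷ 13 = 7 remainder 4. Last occurrence in the window: #8 on 1996-06-29.
Occurrences #7 through #8: 2 in total.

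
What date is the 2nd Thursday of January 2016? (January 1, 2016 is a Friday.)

January 2016 begins on a Friday, so the first Thursday is January 7 (6 days later).
The 2nd Thursday is 1 weeks later: 7 + 7 = 14.

2016-01-14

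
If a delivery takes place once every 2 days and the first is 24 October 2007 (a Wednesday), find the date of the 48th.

The 48th occurrence is 47 intervals after the first: 47 × 2 = 94 days after 24 October 2007.
October has 31 days — 7 days to the end of October leaves 87.
November has 30 days (57 left).
December has 31 days (26 left).
26 days into January → 26 January 2008.

26 January 2008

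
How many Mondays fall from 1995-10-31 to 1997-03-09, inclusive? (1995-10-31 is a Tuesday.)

1995-10-31 is a Tuesday; the first Monday on or after it is 1995-11-06 (6 days later).
From 1995-11-06 to 1997-03-09: 55 + 366 + 68 = 489 days (rest of 1995, 1996, to 1997-03-09 in 1997).
489 ÷ 7 = 69 full weeks with remainder 6, so 69 more Mondays after the first → 70.

70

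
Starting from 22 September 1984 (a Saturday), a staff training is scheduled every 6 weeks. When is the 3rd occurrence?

15 December 1984

The 3rd occurrence is 2 intervals after the first: 2 × 42 = 84 days after 22 September 1984.
September has 30 days — 8 days to the end of September leaves 76.
October has 31 days (45 left).
November has 30 days (15 left).
15 days into December → 15 December 1984.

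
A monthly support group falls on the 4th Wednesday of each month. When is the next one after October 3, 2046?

October 2046 starts on a Monday; its first Wednesday is the 3rd, so the 4th Wednesday is the 24th — October 24, 2046.
October 24, 2046 is after October 3, 2046, so that is the next one.

October 24, 2046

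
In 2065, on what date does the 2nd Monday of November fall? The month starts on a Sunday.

November 2065 begins on a Sunday, so the first Monday is November 2 (1 day later).
The 2nd Monday is 1 weeks later: 2 + 7 = 9.

2065-11-09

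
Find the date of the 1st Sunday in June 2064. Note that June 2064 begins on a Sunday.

June 1, 2064

June 2064 begins on a Sunday, so the first Sunday is June 1.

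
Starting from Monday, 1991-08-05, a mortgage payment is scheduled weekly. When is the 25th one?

1992-01-20

The 25th occurrence is 24 intervals after the first: 24 × 7 = 168 days after 1991-08-05.
August has 31 days — 26 days to the end of August leaves 142.
September has 30 days (112 left).
October has 31 days (81 left).
November has 30 days (51 left).
December has 31 days (20 left).
20 days into January → 1992-01-20.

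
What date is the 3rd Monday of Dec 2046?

Dec 2046 begins on a Saturday, so the first Monday is Dec 3 (2 days later).
The 3rd Monday is 2 weeks later: 3 + 14 = 17.

Dec 17, 2046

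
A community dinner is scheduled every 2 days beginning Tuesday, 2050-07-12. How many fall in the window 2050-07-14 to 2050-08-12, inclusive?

Occurrences land 2·i days after 2050-07-12 for i = 0, 1, 2, …
2050-07-14 is 2 days after the start; 2 ÷ 2 = 1 remainder 0. First occurrence in the window: #2 on 2050-07-14 (1×2 = 2 days in).
2050-08-12 is 31 days after the start; 31 ÷ 2 = 15 remainder 1. Last occurrence in the window: #16 on 2050-08-11.
Occurrences #2 through #16: 15 in total.

15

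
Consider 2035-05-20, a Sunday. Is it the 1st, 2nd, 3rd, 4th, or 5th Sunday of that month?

Day 20 falls in week ⌈20/7⌉ of the month.
Days 1–7 hold the 1st Sunday, 8–14 the 2nd, 15–21 the 3rd, 22–28 the 4th, 29–31 the 5th.
20 is in the range for the 3rd.

3rd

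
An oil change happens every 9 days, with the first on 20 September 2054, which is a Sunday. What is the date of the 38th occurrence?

The 38th occurrence is 37 intervals after the first: 37 × 9 = 333 days after 20 September 2054.
September has 30 days — 10 days to the end of September leaves 323.
October has 31 days (292 left).
November has 30 days (262 left).
December has 31 days (231 left).
January has 31 days (200 left).
February has 28 days (172 left).
March has 31 days (141 left).
April has 30 days (111 left).
May has 31 days (80 left).
June has 30 days (50 left).
July has 31 days (19 left).
19 days into August → 19 August 2055.

19 August 2055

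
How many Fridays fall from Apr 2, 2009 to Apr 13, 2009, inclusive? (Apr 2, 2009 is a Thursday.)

Apr 2, 2009 is a Thursday; the first Friday on or after it is Apr 3, 2009 (1 day later).
From Apr 3, 2009 to Apr 13, 2009 is 13 − 3 = 10 days.
10 ÷ 7 = 1 full weeks with remainder 3, so 1 more Fridays after the first → 2.

2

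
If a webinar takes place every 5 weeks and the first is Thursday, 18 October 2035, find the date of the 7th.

The 7th occurrence is 6 intervals after the first: 6 × 35 = 210 days after 18 October 2035.
October has 31 days — 13 days to the end of October leaves 197.
November has 30 days (167 left).
December has 31 days (136 left).
January has 31 days (105 left).
February has 29 days (76 left).
March has 31 days (45 left).
April has 30 days (15 left).
15 days into May → 15 May 2036.

15 May 2036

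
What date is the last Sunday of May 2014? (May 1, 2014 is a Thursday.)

May 2014 begins on a Thursday, so the first Sunday is May 4 (3 days later).
May 2014 has 31 days. Adding weeks: 4, 11, 18, 25 — the last one ≤ 31 is the 25th.

May 25, 2014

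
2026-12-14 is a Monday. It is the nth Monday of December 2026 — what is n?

Day 14 falls in week ⌈14/7⌉ of the month.
Days 1–7 hold the 1st Monday, 8–14 the 2nd, 15–21 the 3rd, 22–28 the 4th, 29–31 the 5th.
14 is in the range for the 2nd.

2nd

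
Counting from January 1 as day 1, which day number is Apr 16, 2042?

Days in months before Apr: 31 + 28 + 31 = 90.
Plus 16 days into Apr → day 106.

106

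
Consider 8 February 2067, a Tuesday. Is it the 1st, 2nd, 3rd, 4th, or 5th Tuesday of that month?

2nd

Day 8 falls in week ⌈8/7⌉ of the month.
Days 1–7 hold the 1st Tuesday, 8–14 the 2nd, 15–21 the 3rd, 22–28 the 4th, 29–31 the 5th.
8 is in the range for the 2nd.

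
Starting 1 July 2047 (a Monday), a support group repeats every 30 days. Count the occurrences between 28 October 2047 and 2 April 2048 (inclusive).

Occurrences land 30·i days after 1 July 2047 for i = 0, 1, 2, …
28 October 2047 is 119 days after the start; 119 ÷ 30 = 3 remainder 29; since the remainder is 29, round up to i = 4. First occurrence in the window: #5 on 29 October 2047 (4×30 = 120 days in).
2 April 2048 is 276 days after the start; 276 ÷ 30 = 9 remainder 6. Last occurrence in the window: #10 on 27 March 2048.
Occurrences #5 through #10: 6 in total.

6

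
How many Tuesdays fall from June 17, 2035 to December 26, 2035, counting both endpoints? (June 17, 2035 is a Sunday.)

June 17, 2035 is a Sunday; the first Tuesday on or after it is June 19, 2035 (2 days later).
From June 19, 2035 to December 26, 2035: 11 + 31 + 31 + 30 + 31 + 30 + 26 = 190 days (rest of June, July, August, September, October, November, December).
190 ÷ 7 = 27 full weeks with remainder 1, so 27 more Tuesdays after the first → 28.

28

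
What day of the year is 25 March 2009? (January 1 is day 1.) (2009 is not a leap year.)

84

Days in months before March: 31 + 28 = 59.
Plus 25 days into March → day 84.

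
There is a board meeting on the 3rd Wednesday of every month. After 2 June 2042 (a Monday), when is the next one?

June 2042 starts on a Sunday; its first Wednesday is the 4th, so the 3rd Wednesday is the 18th — 18 June 2042.
18 June 2042 is after 2 June 2042, so that is the next one.

18 June 2042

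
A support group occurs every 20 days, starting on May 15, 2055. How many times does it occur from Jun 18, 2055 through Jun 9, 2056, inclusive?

Occurrences land 20·i days after May 15, 2055 for i = 0, 1, 2, …
Jun 18, 2055 is 34 days after the start; 34 ÷ 20 = 1 remainder 14; since the remainder is 14, round up to i = 2. First occurrence in the window: #3 on Jun 24, 2055 (2×20 = 40 days in).
Jun 9, 2056 is 391 days after the start; 391 ÷ 20 = 19 remainder 11. Last occurrence in the window: #20 on May 29, 2056.
Occurrences #3 through #20: 18 in total.

18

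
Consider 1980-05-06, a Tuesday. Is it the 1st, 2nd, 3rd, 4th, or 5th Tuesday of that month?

1st

Day 6 falls in week ⌈6/7⌉ of the month.
Days 1–7 hold the 1st Tuesday, 8–14 the 2nd, 15–21 the 3rd, 22–28 the 4th, 29–31 the 5th.
6 is in the range for the 1st.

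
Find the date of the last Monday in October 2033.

October 2033 begins on a Saturday, so the first Monday is October 3 (2 days later).
October 2033 has 31 days. Adding weeks: 3, 10, 17, 24, 31 — the last one ≤ 31 is the 31st.

2033-10-31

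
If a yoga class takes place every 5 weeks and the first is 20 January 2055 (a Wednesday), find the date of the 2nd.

The 2nd occurrence is 1 interval after the first: 1 × 35 = 35 days after 20 January 2055.
January has 31 days — 11 days to the end of January leaves 24.
24 days into February → 24 February 2055.

24 February 2055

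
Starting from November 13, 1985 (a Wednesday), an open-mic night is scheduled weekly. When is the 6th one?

December 18, 1985

The 6th occurrence is 5 intervals after the first: 5 × 7 = 35 days after November 13, 1985.
November has 30 days — 17 days to the end of November leaves 18.
18 days into December → December 18, 1985.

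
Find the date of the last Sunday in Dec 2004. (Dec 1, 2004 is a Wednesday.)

Dec 26, 2004

Dec 2004 begins on a Wednesday, so the first Sunday is Dec 5 (4 days later).
Dec 2004 has 31 days. Adding weeks: 5, 12, 19, 26 — the last one ≤ 31 is the 26th.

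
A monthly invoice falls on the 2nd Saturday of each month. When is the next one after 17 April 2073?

April 2073 starts on a Saturday; its first Saturday is the 1st, so the 2nd Saturday is the 8th — 8 April 2073.
That is not after 17 April 2073, so look at May 2073.
May 2073 starts on a Monday; its first Saturday is the 6th, so the 2nd Saturday is the 13th — 13 May 2073.

13 May 2073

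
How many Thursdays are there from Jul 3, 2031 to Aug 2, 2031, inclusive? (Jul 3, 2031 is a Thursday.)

5

Jul 3, 2031 is a Thursday; the first Thursday on or after it is Jul 3, 2031.
From Jul 3, 2031 to Aug 2, 2031: 28 + 2 = 30 days (rest of Jul, Aug).
30 ÷ 7 = 4 full weeks with remainder 2, so 4 more Thursdays after the first → 5.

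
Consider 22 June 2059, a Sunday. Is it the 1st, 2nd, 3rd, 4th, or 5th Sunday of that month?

4th

Day 22 falls in week ⌈22/7⌉ of the month.
Days 1–7 hold the 1st Sunday, 8–14 the 2nd, 15–21 the 3rd, 22–28 the 4th, 29–31 the 5th.
22 is in the range for the 4th.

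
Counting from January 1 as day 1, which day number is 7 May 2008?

Days in months before May: 31 + 29 + 31 + 30 = 121.
Plus 7 days into May → day 128.

128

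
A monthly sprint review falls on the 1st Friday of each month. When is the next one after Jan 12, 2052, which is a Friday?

Feb 2, 2052

Jan 2052 starts on a Monday, so its 1st Friday is Jan 5, 2052 (4 days in).
That is not after Jan 12, 2052, so look at Feb 2052.
Feb 2052 starts on a Thursday, so its 1st Friday is Feb 2, 2052 (1 day in).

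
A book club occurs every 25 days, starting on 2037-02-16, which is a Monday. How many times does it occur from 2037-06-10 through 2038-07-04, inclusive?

16

Occurrences land 25·i days after 2037-02-16 for i = 0, 1, 2, …
2037-06-10 is 114 days after the start; 114 ÷ 25 = 4 remainder 14; since the remainder is 14, round up to i = 5. First occurrence in the window: #6 on 2037-06-21 (5×25 = 125 days in).
2038-07-04 is 503 days after the start; 503 ÷ 25 = 20 remainder 3. Last occurrence in the window: #21 on 2038-07-01.
Occurrences #6 through #21: 16 in total.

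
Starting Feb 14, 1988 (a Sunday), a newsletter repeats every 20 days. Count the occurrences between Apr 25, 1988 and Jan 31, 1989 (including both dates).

Occurrences land 20·i days after Feb 14, 1988 for i = 0, 1, 2, …
Apr 25, 1988 is 71 days after the start; 71 ÷ 20 = 3 remainder 11; since the remainder is 11, round up to i = 4. First occurrence in the window: #5 on May 4, 1988 (4×20 = 80 days in).
Jan 31, 1989 is 352 days after the start; 352 ÷ 20 = 17 remainder 12. Last occurrence in the window: #18 on Jan 19, 1989.
Occurrences #5 through #18: 14 in total.

14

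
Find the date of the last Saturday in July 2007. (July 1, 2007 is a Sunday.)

28 July 2007

July 2007 begins on a Sunday, so the first Saturday is July 7 (6 days later).
July 2007 has 31 days. Adding weeks: 7, 14, 21, 28 — the last one ≤ 31 is the 28th.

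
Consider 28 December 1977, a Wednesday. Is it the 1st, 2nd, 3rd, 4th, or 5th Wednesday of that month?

4th

Day 28 falls in week ⌈28/7⌉ of the month.
Days 1–7 hold the 1st Wednesday, 8–14 the 2nd, 15–21 the 3rd, 22–28 the 4th, 29–31 the 5th.
28 is in the range for the 4th.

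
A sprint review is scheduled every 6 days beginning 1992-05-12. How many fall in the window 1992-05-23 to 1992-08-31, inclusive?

Occurrences land 6·i days after 1992-05-12 for i = 0, 1, 2, …
1992-05-23 is 11 days after the start; 11 ÷ 6 = 1 remainder 5; since the remainder is 5, round up to i = 2. First occurrence in the window: #3 on 1992-05-24 (2×6 = 12 days in).
1992-08-31 is 111 days after the start; 111 ÷ 6 = 18 remainder 3. Last occurrence in the window: #19 on 1992-08-28.
Occurrences #3 through #19: 17 in total.

17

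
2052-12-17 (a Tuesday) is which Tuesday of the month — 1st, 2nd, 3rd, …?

3rd

Day 17 falls in week ⌈17/7⌉ of the month.
Days 1–7 hold the 1st Tuesday, 8–14 the 2nd, 15–21 the 3rd, 22–28 the 4th, 29–31 the 5th.
17 is in the range for the 3rd.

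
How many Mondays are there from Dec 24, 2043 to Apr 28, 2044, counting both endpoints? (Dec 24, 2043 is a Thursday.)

Dec 24, 2043 is a Thursday; the first Monday on or after it is Dec 28, 2043 (4 days later).
From Dec 28, 2043 to Apr 28, 2044: 3 + 31 + 29 + 31 + 28 = 122 days (rest of Dec, Jan, Feb, Mar, Apr).
122 ÷ 7 = 17 full weeks with remainder 3, so 17 more Mondays after the first → 18.

18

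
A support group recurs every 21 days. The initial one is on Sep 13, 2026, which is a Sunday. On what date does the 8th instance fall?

Feb 7, 2027

The 8th occurrence is 7 intervals after the first: 7 × 21 = 147 days after Sep 13, 2026.
Sep has 30 days — 17 days to the end of Sep leaves 130.
Oct has 31 days (99 left).
Nov has 30 days (69 left).
Dec has 31 days (38 left).
Jan has 31 days (7 left).
7 days into Feb → Feb 7, 2027.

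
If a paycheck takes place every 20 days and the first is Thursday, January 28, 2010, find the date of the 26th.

The 26th occurrence is 25 intervals after the first: 25 × 20 = 500 days after January 28, 2010.
January has 31 days — 3 days to the end of January leaves 497.
From end of January to end of 2010 is 334 days (163 left).
January has 31 days (132 left).
February has 28 days (104 left).
March has 31 days (73 left).
April has 30 days (43 left).
May has 31 days (12 left).
12 days into June → June 12, 2011.

June 12, 2011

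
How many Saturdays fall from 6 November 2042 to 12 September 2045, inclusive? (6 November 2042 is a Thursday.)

149

6 November 2042 is a Thursday; the first Saturday on or after it is 8 November 2042 (2 days later).
From 8 November 2042 to 12 September 2045: 53 + 365 + 366 + 255 = 1039 days (rest of 2042, 2043, 2044, to 12 September 2045 in 2045).
1039 ÷ 7 = 148 full weeks with remainder 3, so 148 more Saturdays after the first → 149.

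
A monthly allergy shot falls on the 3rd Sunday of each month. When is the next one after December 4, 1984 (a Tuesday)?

December 1984 starts on a Saturday; its first Sunday is the 2nd, so the 3rd Sunday is the 16th — December 16, 1984.
December 16, 1984 is after December 4, 1984, so that is the next one.

December 16, 1984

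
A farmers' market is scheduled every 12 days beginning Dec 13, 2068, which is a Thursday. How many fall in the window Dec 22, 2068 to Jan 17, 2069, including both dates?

Occurrences land 12·i days after Dec 13, 2068 for i = 0, 1, 2, …
Dec 22, 2068 is 9 days after the start; 9 ÷ 12 = 0 remainder 9; since the remainder is 9, round up to i = 1. First occurrence in the window: #2 on Dec 25, 2068 (1×12 = 12 days in).
Jan 17, 2069 is 35 days after the start; 35 ÷ 12 = 2 remainder 11. Last occurrence in the window: #3 on Jan 6, 2069.
Occurrences #2 through #3: 2 in total.

2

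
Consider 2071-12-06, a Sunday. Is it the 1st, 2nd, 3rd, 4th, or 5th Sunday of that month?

Day 6 falls in week ⌈6/7⌉ of the month.
Days 1–7 hold the 1st Sunday, 8–14 the 2nd, 15–21 the 3rd, 22–28 the 4th, 29–31 the 5th.
6 is in the range for the 1st.

1st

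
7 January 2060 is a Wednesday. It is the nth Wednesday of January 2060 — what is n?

Day 7 falls in week ⌈7/7⌉ of the month.
Days 1–7 hold the 1st Wednesday, 8–14 the 2nd, 15–21 the 3rd, 22–28 the 4th, 29–31 the 5th.
7 is in the range for the 1st.

1st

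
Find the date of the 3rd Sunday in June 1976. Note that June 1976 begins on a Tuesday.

1976-06-20

June 1976 begins on a Tuesday, so the first Sunday is June 6 (5 days later).
The 3rd Sunday is 2 weeks later: 6 + 14 = 20.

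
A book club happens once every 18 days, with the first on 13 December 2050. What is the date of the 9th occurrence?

6 May 2051

The 9th occurrence is 8 intervals after the first: 8 × 18 = 144 days after 13 December 2050.
December has 31 days — 18 days to the end of December leaves 126.
January has 31 days (95 left).
February has 28 days (67 left).
March has 31 days (36 left).
April has 30 days (6 left).
6 days into May → 6 May 2051.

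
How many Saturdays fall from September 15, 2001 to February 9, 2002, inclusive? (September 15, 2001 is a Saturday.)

22

September 15, 2001 is a Saturday; the first Saturday on or after it is September 15, 2001.
From September 15, 2001 to February 9, 2002: 15 + 31 + 30 + 31 + 31 + 9 = 147 days (rest of September, October, November, December, January, February).
147 ÷ 7 = 21 full weeks with remainder 0, so 21 more Saturdays after the first → 22.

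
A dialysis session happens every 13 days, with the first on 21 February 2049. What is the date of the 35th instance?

9 May 2050

The 35th occurrence is 34 intervals after the first: 34 × 13 = 442 days after 21 February 2049.
February has 28 days — 7 days to the end of February leaves 435.
From end of February to end of 2049 is 306 days (129 left).
January has 31 days (98 left).
February has 28 days (70 left).
March has 31 days (39 left).
April has 30 days (9 left).
9 days into May → 9 May 2050.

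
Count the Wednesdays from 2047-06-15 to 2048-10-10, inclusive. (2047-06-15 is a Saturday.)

2047-06-15 is a Saturday; the first Wednesday on or after it is 2047-06-19 (4 days later).
From 2047-06-19 to 2048-10-10: 195 + 284 = 479 days (rest of 2047, to 2048-10-10 in 2048).
479 ÷ 7 = 68 full weeks with remainder 3, so 68 more Wednesdays after the first → 69.

69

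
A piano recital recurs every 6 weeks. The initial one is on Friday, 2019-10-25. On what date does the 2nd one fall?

The 2nd occurrence is 1 interval after the first: 1 × 42 = 42 days after 2019-10-25.
October has 31 days — 6 days to the end of October leaves 36.
November has 30 days (6 left).
6 days into December → 2019-12-06.

2019-12-06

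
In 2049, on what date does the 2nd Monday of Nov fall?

Nov 2049 begins on a Monday, so the first Monday is Nov 1.
The 2nd Monday is 1 weeks later: 1 + 7 = 8.

Nov 8, 2049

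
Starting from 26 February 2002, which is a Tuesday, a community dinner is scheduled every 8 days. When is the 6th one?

7 April 2002

The 6th occurrence is 5 intervals after the first: 5 × 8 = 40 days after 26 February 2002.
February has 28 days — 2 days to the end of February leaves 38.
March has 31 days (7 left).
7 days into April → 7 April 2002.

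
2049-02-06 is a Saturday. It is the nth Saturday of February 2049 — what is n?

Day 6 falls in week ⌈6/7⌉ of the month.
Days 1–7 hold the 1st Saturday, 8–14 the 2nd, 15–21 the 3rd, 22–28 the 4th, 29–31 the 5th.
6 is in the range for the 1st.

1st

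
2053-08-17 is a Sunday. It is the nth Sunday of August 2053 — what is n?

Day 17 falls in week ⌈17/7⌉ of the month.
Days 1–7 hold the 1st Sunday, 8–14 the 2nd, 15–21 the 3rd, 22–28 the 4th, 29–31 the 5th.
17 is in the range for the 3rd.

3rd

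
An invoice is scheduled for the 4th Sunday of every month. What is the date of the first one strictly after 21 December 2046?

23 December 2046

December 2046 starts on a Saturday; its first Sunday is the 2nd, so the 4th Sunday is the 23rd — 23 December 2046.
23 December 2046 is after 21 December 2046, so that is the next one.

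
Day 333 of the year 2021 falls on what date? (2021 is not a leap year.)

January has 31 days (333 − 31 = 302 remain).
February has 28 days (302 − 28 = 274 remain).
March has 31 days (274 − 31 = 243 remain).
April has 30 days (243 − 30 = 213 remain).
May has 31 days (213 − 31 = 182 remain).
June has 30 days (182 − 30 = 152 remain).
July has 31 days (152 − 31 = 121 remain).
August has 31 days (121 − 31 = 90 remain).
September has 30 days (90 − 30 = 60 remain).
October has 31 days (60 − 31 = 29 remain).
29 into November → November 29.

November 29, 2021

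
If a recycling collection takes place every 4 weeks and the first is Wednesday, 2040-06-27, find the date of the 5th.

2040-10-17

The 5th occurrence is 4 intervals after the first: 4 × 28 = 112 days after 2040-06-27.
June has 30 days — 3 days to the end of June leaves 109.
July has 31 days (78 left).
August has 31 days (47 left).
September has 30 days (17 left).
17 days into October → 2040-10-17.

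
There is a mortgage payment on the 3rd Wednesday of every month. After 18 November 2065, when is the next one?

November 2065 starts on a Sunday; its first Wednesday is the 4th, so the 3rd Wednesday is the 18th — 18 November 2065.
That is not after 18 November 2065, so look at December 2065.
December 2065 starts on a Tuesday; its first Wednesday is the 2nd, so the 3rd Wednesday is the 16th — 16 December 2065.

16 December 2065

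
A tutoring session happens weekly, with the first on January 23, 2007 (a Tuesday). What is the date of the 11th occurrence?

The 11th occurrence is 10 intervals after the first: 10 × 7 = 70 days after January 23, 2007.
January has 31 days — 8 days to the end of January leaves 62.
February has 28 days (34 left).
March has 31 days (3 left).
3 days into April → April 3, 2007.

April 3, 2007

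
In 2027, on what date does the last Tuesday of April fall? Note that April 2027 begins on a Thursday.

April 27, 2027

April 2027 begins on a Thursday, so the first Tuesday is April 6 (5 days later).
April 2027 has 30 days. Adding weeks: 6, 13, 20, 27 — the last one ≤ 30 is the 27th.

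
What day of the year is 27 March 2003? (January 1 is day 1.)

Days in months before March: 31 + 28 = 59.
Plus 27 days into March → day 86.

86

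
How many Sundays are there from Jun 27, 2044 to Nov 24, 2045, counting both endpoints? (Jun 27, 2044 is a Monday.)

Jun 27, 2044 is a Monday; the first Sunday on or after it is Jul 3, 2044 (6 days later).
From Jul 3, 2044 to Nov 24, 2045: 181 + 328 = 509 days (rest of 2044, to Nov 24, 2045 in 2045).
509 ÷ 7 = 72 full weeks with remainder 5, so 72 more Sundays after the first → 73.

73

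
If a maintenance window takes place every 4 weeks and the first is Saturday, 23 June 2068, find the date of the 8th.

5 January 2069

The 8th occurrence is 7 intervals after the first: 7 × 28 = 196 days after 23 June 2068.
June has 30 days — 7 days to the end of June leaves 189.
July has 31 days (158 left).
August has 31 days (127 left).
September has 30 days (97 left).
October has 31 days (66 left).
November has 30 days (36 left).
December has 31 days (5 left).
5 days into January → 5 January 2069.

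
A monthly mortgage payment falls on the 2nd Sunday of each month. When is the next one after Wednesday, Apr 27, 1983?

May 8, 1983

Apr 1983 starts on a Friday; its first Sunday is the 3rd, so the 2nd Sunday is the 10th — Apr 10, 1983.
That is not after Apr 27, 1983, so look at May 1983.
May 1983 starts on a Sunday; its first Sunday is the 1st, so the 2nd Sunday is the 8th — May 8, 1983.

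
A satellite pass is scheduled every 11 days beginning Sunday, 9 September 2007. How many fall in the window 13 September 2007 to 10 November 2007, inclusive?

Occurrences land 11·i days after 9 September 2007 for i = 0, 1, 2, …
13 September 2007 is 4 days after the start; 4 ÷ 11 = 0 remainder 4; since the remainder is 4, round up to i = 1. First occurrence in the window: #2 on 20 September 2007 (1×11 = 11 days in).
10 November 2007 is 62 days after the start; 62 ÷ 11 = 5 remainder 7. Last occurrence in the window: #6 on 3 November 2007.
Occurrences #2 through #6: 5 in total.

5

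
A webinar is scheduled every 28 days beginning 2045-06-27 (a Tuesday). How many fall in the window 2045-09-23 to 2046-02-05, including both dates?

Occurrences land 28·i days after 2045-06-27 for i = 0, 1, 2, …
2045-09-23 is 88 days after the start; 88 ÷ 28 = 3 remainder 4; since the remainder is 4, round up to i = 4. First occurrence in the window: #5 on 2045-10-17 (4×28 = 112 days in).
2046-02-05 is 223 days after the start; 223 ÷ 28 = 7 remainder 27. Last occurrence in the window: #8 on 2046-01-09.
Occurrences #5 through #8: 4 in total.

4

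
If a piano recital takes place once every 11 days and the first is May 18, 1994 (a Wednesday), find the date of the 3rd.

The 3rd occurrence is 2 intervals after the first: 2 × 11 = 22 days after May 18, 1994.
May has 31 days — 13 days to the end of May leaves 9.
9 days into Jun → Jun 9, 1994.

Jun 9, 1994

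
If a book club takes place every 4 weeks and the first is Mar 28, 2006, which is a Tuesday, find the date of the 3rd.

May 23, 2006

The 3rd occurrence is 2 intervals after the first: 2 × 28 = 56 days after Mar 28, 2006.
Mar has 31 days — 3 days to the end of Mar leaves 53.
Apr has 30 days (23 left).
23 days into May → May 23, 2006.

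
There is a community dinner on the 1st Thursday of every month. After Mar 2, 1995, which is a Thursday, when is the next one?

Mar 1995 starts on a Wednesday, so its 1st Thursday is Mar 2, 1995 (1 day in).
That is not after Mar 2, 1995, so look at Apr 1995.
Apr 1995 starts on a Saturday, so its 1st Thursday is Apr 6, 1995 (5 days in).

Apr 6, 1995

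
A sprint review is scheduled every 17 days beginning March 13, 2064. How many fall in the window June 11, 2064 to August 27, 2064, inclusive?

Occurrences land 17·i days after March 13, 2064 for i = 0, 1, 2, …
June 11, 2064 is 90 days after the start; 90 ÷ 17 = 5 remainder 5; since the remainder is 5, round up to i = 6. First occurrence in the window: #7 on June 23, 2064 (6×17 = 102 days in).
August 27, 2064 is 167 days after the start; 167 ÷ 17 = 9 remainder 14. Last occurrence in the window: #10 on August 13, 2064.
Occurrences #7 through #10: 4 in total.

4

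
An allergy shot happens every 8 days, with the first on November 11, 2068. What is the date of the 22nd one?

April 28, 2069

The 22nd occurrence is 21 intervals after the first: 21 × 8 = 168 days after November 11, 2068.
November has 30 days — 19 days to the end of November leaves 149.
December has 31 days (118 left).
January has 31 days (87 left).
February has 28 days (59 left).
March has 31 days (28 left).
28 days into April → April 28, 2069.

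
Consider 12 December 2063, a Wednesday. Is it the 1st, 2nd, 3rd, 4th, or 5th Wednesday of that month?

Day 12 falls in week ⌈12/7⌉ of the month.
Days 1–7 hold the 1st Wednesday, 8–14 the 2nd, 15–21 the 3rd, 22–28 the 4th, 29–31 the 5th.
12 is in the range for the 2nd.

2nd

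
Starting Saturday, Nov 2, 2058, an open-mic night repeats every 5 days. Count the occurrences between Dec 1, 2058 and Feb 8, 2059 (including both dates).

Occurrences land 5·i days after Nov 2, 2058 for i = 0, 1, 2, …
Dec 1, 2058 is 29 days after the start; 29 ÷ 5 = 5 remainder 4; since the remainder is 4, round up to i = 6. First occurrence in the window: #7 on Dec 2, 2058 (6×5 = 30 days in).
Feb 8, 2059 is 98 days after the start; 98 ÷ 5 = 19 remainder 3. Last occurrence in the window: #20 on Feb 5, 2059.
Occurrences #7 through #20: 14 in total.

14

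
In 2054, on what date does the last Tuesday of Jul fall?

The first Tuesday of Jul 2054 is Jul 7.
Jul 2054 has 31 days. Adding weeks: 7, 14, 21, 28 — the last one ≤ 31 is the 28th.

Jul 28, 2054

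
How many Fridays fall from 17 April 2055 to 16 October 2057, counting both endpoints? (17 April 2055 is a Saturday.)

130

17 April 2055 is a Saturday; the first Friday on or after it is 23 April 2055 (6 days later).
From 23 April 2055 to 16 October 2057: 252 + 366 + 289 = 907 days (rest of 2055, 2056, to 16 October 2057 in 2057).
907 ÷ 7 = 129 full weeks with remainder 4, so 129 more Fridays after the first → 130.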